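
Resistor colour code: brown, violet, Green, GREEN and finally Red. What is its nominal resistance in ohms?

17500000 Ω

Brown → 1 (first significant figure)
Violet → 7 (second significant figure)
Green → 5 (third significant figure)
Green → ×10^5 multiplier
175 × 100000 = 17500000 Ω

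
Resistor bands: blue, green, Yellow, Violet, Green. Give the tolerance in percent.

The last band, green, is the tolerance band.
Green corresponds to ±0.5%.

±0.5%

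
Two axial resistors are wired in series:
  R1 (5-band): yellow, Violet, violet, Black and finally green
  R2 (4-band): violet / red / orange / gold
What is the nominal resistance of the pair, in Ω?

72477 Ω

R1: yellow, violet, violet → 477; black ×1 → 477 Ω.
R2: violet, red → 72; orange ×10^3 → 72000 Ω.
Series: 477 + 72000 = 72477 Ω.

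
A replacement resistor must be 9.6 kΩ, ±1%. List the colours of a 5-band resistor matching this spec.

white, blue, black, brown, brown

9600 Ω = 960 × 10^1.
9 → white
6 → blue
0 → black
Multiplier 10^1 → brown.
±1% tolerance → brown.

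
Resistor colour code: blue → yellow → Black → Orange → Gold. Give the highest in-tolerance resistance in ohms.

Blue → 6 (first significant figure)
Yellow → 4 (second significant figure)
Black → 0 (third significant figure)
Orange → ×10^3 multiplier
Gold → ±5% tolerance
640 × 1000 = 640000 Ω
Highest = 640000 × (1 + 5/100) = 672000 Ω.

672000 Ω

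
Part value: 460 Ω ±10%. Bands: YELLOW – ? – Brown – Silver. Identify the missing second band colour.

460 Ω = 46 × 10^1.
The second band gives digit 6 of the significand, and 6 is blue.

blue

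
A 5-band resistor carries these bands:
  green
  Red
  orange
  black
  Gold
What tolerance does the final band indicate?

±5%

The last band, gold, is the tolerance band.
Gold corresponds to ±5%.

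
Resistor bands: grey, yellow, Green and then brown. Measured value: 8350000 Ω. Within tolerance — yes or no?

Grey → 8 (first significant figure)
Yellow → 4 (second significant figure)
Green → ×10^5 multiplier
Brown → ±1% tolerance
84 × 100000 = 8400000 Ω
Allowed range: 8316000 Ω to 8484000 Ω.
8350000 Ω lies inside that range.

yes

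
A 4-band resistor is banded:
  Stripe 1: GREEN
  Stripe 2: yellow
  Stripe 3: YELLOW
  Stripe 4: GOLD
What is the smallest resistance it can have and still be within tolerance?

Green → 5 (first significant figure)
Yellow → 4 (second significant figure)
Yellow → ×10^4 multiplier
Gold → ±5% tolerance
54 × 10000 = 540000 Ω
Smallest = 540000 × (1 − 5/100) = 513000 Ω.

513000 Ω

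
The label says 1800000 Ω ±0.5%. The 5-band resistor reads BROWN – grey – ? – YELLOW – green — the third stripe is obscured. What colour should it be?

black

1800000 Ω = 180 × 10^4.
The third band gives digit 0 of the significand, and 0 is black.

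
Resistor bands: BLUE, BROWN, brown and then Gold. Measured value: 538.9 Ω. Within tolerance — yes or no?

Blue → 6 (first significant figure)
Brown → 1 (second significant figure)
Brown → ×10 multiplier
Gold → ±5% tolerance
61 × 10 = 610 Ω
Allowed range: 579.5 Ω to 640.5 Ω.
538.9 Ω lies outside that range.

no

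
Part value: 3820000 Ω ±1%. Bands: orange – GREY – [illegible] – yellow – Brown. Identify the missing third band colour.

3820000 Ω = 382 × 10^4.
The third band gives digit 2 of the significand, and 2 is red.

red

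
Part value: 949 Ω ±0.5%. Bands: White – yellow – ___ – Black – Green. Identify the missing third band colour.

949 Ω = 949 × 10^0.
The third band gives digit 9 of the significand, and 9 is white.

white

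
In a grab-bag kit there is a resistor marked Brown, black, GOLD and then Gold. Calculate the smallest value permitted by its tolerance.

0.95 Ω

Brown → 1 (first significant figure)
Black → 0 (second significant figure)
Gold → ×0.1 multiplier
Gold → ±5% tolerance
10 × 0.1 = 1 Ω
Smallest = 1 × (1 − 5/100) = 0.95 Ω.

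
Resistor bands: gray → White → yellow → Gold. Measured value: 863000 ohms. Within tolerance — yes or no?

Grey → 8 (first significant figure)
White → 9 (second significant figure)
Yellow → ×10^4 multiplier
Gold → ±5% tolerance
89 × 10000 = 890000 Ω
Allowed range: 845500 Ω to 934500 Ω.
863000 ohms lies inside that range.

yes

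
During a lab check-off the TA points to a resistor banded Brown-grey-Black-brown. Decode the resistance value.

18 Ω

Brown → 1 (first significant figure)
Grey → 8 (second significant figure)
Black → ×1 multiplier
18 × 1 = 18 Ω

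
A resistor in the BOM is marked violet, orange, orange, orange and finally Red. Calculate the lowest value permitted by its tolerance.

Violet → 7 (first significant figure)
Orange → 3 (second significant figure)
Orange → 3 (third significant figure)
Orange → ×10^3 multiplier
Red → ±2% tolerance
733 × 1000 = 733000 Ω
Lowest = 733000 × (1 − 2/100) = 718340 Ω.

718340 Ω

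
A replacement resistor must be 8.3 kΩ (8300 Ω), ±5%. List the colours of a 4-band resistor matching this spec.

grey, orange, red, gold

8300 Ω = 83 × 10^2.
8 → grey
3 → orange
Multiplier 10^2 → red.
±5% tolerance → gold.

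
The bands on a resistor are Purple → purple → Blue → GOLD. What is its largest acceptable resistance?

80850000 Ω

Violet → 7 (first significant figure)
Violet → 7 (second significant figure)
Blue → ×10^6 multiplier
Gold → ±5% tolerance
77 × 1000000 = 77000000 Ω
Largest = 77000000 × (1 + 5/100) = 80850000 Ω.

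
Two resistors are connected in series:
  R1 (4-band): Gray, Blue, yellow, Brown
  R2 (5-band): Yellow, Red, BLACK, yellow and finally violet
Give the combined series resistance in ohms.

R1: grey, blue → 86; yellow ×10^4 → 860000 Ω.
R2: yellow, red, black → 420; yellow ×10^4 → 4200000 Ω.
Series: 860000 + 4200000 = 5060000 Ω.

5060000 Ω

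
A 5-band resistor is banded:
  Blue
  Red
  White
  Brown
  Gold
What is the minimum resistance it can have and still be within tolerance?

5975.5 Ω

Blue → 6 (first significant figure)
Red → 2 (second significant figure)
White → 9 (third significant figure)
Brown → ×10 multiplier
Gold → ±5% tolerance
629 × 10 = 6290 Ω
Minimum = 6290 × (1 − 5/100) = 5975.5 Ω.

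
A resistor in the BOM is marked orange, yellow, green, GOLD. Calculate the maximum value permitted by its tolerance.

3570000 Ω

Orange → 3 (first significant figure)
Yellow → 4 (second significant figure)
Green → ×10^5 multiplier
Gold → ±5% tolerance
34 × 100000 = 3400000 Ω
Maximum = 3400000 × (1 + 5/100) = 3570000 Ω.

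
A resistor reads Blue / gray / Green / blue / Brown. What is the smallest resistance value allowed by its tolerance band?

678150000 Ω

Blue → 6 (first significant figure)
Grey → 8 (second significant figure)
Green → 5 (third significant figure)
Blue → ×10^6 multiplier
Brown → ±1% tolerance
685 × 1000000 = 685000000 Ω
Smallest = 685000000 × (1 − 1/100) = 678150000 Ω.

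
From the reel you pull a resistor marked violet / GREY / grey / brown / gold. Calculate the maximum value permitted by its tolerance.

8274 Ω

Violet → 7 (first significant figure)
Grey → 8 (second significant figure)
Grey → 8 (third significant figure)
Brown → ×10 multiplier
Gold → ±5% tolerance
788 × 10 = 7880 Ω
Maximum = 7880 × (1 + 5/100) = 8274 Ω.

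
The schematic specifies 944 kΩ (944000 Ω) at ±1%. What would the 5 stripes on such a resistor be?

white, yellow, yellow, orange, brown

944000 Ω = 944 × 10^3.
9 → white
4 → yellow
4 → yellow
Multiplier 10^3 → orange.
±1% tolerance → brown.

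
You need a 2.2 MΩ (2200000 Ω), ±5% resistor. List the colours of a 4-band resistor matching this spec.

2200000 Ω = 22 × 10^5.
2 → red
2 → red
Multiplier 10^5 → green.
±5% tolerance → gold.

red, red, green, gold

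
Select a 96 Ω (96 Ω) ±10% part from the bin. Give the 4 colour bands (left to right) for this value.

white, blue, black, silver

96 Ω = 96 × 10^0.
9 → white
6 → blue
Multiplier 10^0 → black.
±10% tolerance → silver.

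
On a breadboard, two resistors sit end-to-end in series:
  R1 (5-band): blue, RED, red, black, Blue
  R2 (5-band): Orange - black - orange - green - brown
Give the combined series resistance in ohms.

30300622 Ω

R1: blue, red, red → 622; black ×1 → 622 Ω.
R2: orange, black, orange → 303; green ×10^5 → 30300000 Ω.
Series: 622 + 30300000 = 30300622 Ω.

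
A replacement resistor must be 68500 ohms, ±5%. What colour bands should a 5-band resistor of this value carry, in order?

blue, grey, green, red, gold

68500 Ω = 685 × 10^2.
6 → blue
8 → grey
5 → green
Multiplier 10^2 → red.
±5% tolerance → gold.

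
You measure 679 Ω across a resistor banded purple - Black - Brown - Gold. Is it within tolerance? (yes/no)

Violet → 7 (first significant figure)
Black → 0 (second significant figure)
Brown → ×10 multiplier
Gold → ±5% tolerance
70 × 10 = 700 Ω
Allowed range: 665 Ω to 735 Ω.
679 Ω lies inside that range.

yes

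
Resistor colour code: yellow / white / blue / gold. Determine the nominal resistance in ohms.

49000000 Ω

Yellow → 4 (first significant figure)
White → 9 (second significant figure)
Blue → ×10^6 multiplier
49 × 1000000 = 49000000 Ω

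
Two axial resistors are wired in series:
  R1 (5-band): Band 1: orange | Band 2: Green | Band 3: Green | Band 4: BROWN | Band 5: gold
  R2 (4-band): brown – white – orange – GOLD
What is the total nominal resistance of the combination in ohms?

R1: orange, green, green → 355; brown ×10 → 3550 Ω.
R2: brown, white → 19; orange ×10^3 → 19000 Ω.
Series: 3550 + 19000 = 22550 Ω.

22550 Ω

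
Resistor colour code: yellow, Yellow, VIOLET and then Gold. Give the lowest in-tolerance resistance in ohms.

Yellow → 4 (first significant figure)
Yellow → 4 (second significant figure)
Violet → ×10^7 multiplier
Gold → ±5% tolerance
44 × 10000000 = 440000000 Ω
Lowest = 440000000 × (1 − 5/100) = 418000000 Ω.

418000000 Ω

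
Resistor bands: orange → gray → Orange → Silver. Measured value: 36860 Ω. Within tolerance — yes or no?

yes

Orange → 3 (first significant figure)
Grey → 8 (second significant figure)
Orange → ×10^3 multiplier
Silver → ±10% tolerance
38 × 1000 = 38000 Ω
Allowed range: 34200 Ω to 41800 Ω.
36860 Ω lies inside that range.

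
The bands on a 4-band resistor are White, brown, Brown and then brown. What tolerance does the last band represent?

±1%

The last band, brown, is the tolerance band.
Brown corresponds to ±1%.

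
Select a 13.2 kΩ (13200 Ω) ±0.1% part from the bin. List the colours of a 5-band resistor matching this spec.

brown, orange, red, red, violet

13200 Ω = 132 × 10^2.
1 → brown
3 → orange
2 → red
Multiplier 10^2 → red.
±0.1% tolerance → violet.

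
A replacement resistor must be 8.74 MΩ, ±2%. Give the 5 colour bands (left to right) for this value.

grey, violet, yellow, yellow, red

8740000 Ω = 874 × 10^4.
8 → grey
7 → violet
4 → yellow
Multiplier 10^4 → yellow.
±2% tolerance → red.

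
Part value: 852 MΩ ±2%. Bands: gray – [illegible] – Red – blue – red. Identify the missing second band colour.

852000000 Ω = 852 × 10^6.
The second band gives digit 5 of the significand, and 5 is green.

green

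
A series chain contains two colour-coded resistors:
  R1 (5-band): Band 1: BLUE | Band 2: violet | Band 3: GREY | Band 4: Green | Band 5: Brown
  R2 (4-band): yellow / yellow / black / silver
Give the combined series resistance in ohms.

R1: blue, violet, grey → 678; green ×10^5 → 67800000 Ω.
R2: yellow, yellow → 44; black ×1 → 44 Ω.
Series: 67800000 + 44 = 67800044 Ω.

67800044 Ω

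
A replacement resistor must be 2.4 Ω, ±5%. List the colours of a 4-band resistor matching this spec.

2.4 Ω = 24 × 10^-1.
2 → red
4 → yellow
Multiplier 10^-1 → gold.
±5% tolerance → gold.

red, yellow, gold, gold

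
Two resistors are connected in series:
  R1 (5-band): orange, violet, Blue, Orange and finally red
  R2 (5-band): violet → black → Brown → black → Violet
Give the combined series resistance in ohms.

376701 Ω

R1: orange, violet, blue → 376; orange ×10^3 → 376000 Ω.
R2: violet, black, brown → 701; black ×1 → 701 Ω.
Series: 376000 + 701 = 376701 Ω.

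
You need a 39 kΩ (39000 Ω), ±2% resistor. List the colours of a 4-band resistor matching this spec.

orange, white, orange, red

39000 Ω = 39 × 10^3.
3 → orange
9 → white
Multiplier 10^3 → orange.
±2% tolerance → red.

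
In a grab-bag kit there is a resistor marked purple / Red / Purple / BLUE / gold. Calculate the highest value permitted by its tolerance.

763350000 Ω

Violet → 7 (first significant figure)
Red → 2 (second significant figure)
Violet → 7 (third significant figure)
Blue → ×10^6 multiplier
Gold → ±5% tolerance
727 × 1000000 = 727000000 Ω
Highest = 727000000 × (1 + 5/100) = 763350000 Ω.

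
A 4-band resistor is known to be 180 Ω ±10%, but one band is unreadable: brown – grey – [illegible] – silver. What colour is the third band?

brown

180 Ω = 18 × 10^1.
The third band is the multiplier, 10^1, which is brown.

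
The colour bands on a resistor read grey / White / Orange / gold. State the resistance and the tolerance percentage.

89000 Ω ±5%

Grey → 8 (first significant figure)
White → 9 (second significant figure)
Orange → ×10^3 multiplier
Gold → ±5% tolerance
89 × 1000 = 89000 Ω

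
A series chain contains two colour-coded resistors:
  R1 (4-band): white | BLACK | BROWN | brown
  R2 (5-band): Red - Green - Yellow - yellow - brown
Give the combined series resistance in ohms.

R1: white, black → 90; brown ×10 → 900 Ω.
R2: red, green, yellow → 254; yellow ×10^4 → 2540000 Ω.
Series: 900 + 2540000 = 2540900 Ω.

2540900 Ω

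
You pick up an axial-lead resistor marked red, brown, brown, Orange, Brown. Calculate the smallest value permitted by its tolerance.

208890 Ω

Red → 2 (first significant figure)
Brown → 1 (second significant figure)
Brown → 1 (third significant figure)
Orange → ×10^3 multiplier
Brown → ±1% tolerance
211 × 1000 = 211000 Ω
Smallest = 211000 × (1 − 1/100) = 208890 Ω.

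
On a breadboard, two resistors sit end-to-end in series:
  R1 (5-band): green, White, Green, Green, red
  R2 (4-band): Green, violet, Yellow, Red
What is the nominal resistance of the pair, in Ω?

R1: green, white, green → 595; green ×10^5 → 59500000 Ω.
R2: green, violet → 57; yellow ×10^4 → 570000 Ω.
Series: 59500000 + 570000 = 60070000 Ω.

60070000 Ω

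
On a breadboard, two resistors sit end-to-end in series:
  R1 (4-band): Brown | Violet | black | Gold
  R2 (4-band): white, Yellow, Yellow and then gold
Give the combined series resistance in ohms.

R1: brown, violet → 17; black ×1 → 17 Ω.
R2: white, yellow → 94; yellow ×10^4 → 940000 Ω.
Series: 17 + 940000 = 940017 Ω.

940017 Ω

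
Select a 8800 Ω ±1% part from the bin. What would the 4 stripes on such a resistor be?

8800 Ω = 88 × 10^2.
8 → grey
8 → grey
Multiplier 10^2 → red.
±1% tolerance → brown.

grey, grey, red, brown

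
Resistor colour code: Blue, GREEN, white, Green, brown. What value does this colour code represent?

65900000 Ω

Blue → 6 (first significant figure)
Green → 5 (second significant figure)
White → 9 (third significant figure)
Green → ×10^5 multiplier
659 × 100000 = 65900000 Ω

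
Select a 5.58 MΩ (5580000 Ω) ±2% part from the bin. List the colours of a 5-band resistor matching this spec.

green, green, grey, yellow, red

5580000 Ω = 558 × 10^4.
5 → green
5 → green
8 → grey
Multiplier 10^4 → yellow.
±2% tolerance → red.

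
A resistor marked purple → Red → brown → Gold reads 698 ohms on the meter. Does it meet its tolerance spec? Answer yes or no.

yes

Violet → 7 (first significant figure)
Red → 2 (second significant figure)
Brown → ×10 multiplier
Gold → ±5% tolerance
72 × 10 = 720 Ω
Allowed range: 684 Ω to 756 Ω.
698 ohms lies inside that range.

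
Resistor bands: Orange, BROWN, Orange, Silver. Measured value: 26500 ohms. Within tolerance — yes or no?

Orange → 3 (first significant figure)
Brown → 1 (second significant figure)
Orange → ×10^3 multiplier
Silver → ±10% tolerance
31 × 1000 = 31000 Ω
Allowed range: 27900 Ω to 34100 Ω.
26500 ohms lies outside that range.

no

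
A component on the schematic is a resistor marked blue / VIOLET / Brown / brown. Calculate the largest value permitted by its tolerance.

Blue → 6 (first significant figure)
Violet → 7 (second significant figure)
Brown → ×10 multiplier
Brown → ±1% tolerance
67 × 10 = 670 Ω
Largest = 670 × (1 + 1/100) = 676.7 Ω.

676.7 Ω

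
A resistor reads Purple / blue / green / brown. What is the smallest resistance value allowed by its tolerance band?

Violet → 7 (first significant figure)
Blue → 6 (second significant figure)
Green → ×10^5 multiplier
Brown → ±1% tolerance
76 × 100000 = 7600000 Ω
Smallest = 7600000 × (1 − 1/100) = 7524000 Ω.

7524000 Ω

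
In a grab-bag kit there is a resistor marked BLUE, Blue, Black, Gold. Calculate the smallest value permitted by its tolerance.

Blue → 6 (first significant figure)
Blue → 6 (second significant figure)
Black → ×1 multiplier
Gold → ±5% tolerance
66 × 1 = 66 Ω
Smallest = 66 × (1 − 5/100) = 62.7 Ω.

62.7 Ω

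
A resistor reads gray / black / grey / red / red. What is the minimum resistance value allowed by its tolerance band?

Grey → 8 (first significant figure)
Black → 0 (second significant figure)
Grey → 8 (third significant figure)
Red → ×10^2 multiplier
Red → ±2% tolerance
808 × 100 = 80800 Ω
Minimum = 80800 × (1 − 2/100) = 79184 Ω.

79184 Ω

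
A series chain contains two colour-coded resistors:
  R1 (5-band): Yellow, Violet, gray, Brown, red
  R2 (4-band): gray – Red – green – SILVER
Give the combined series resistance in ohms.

8204780 Ω

R1: yellow, violet, grey → 478; brown ×10 → 4780 Ω.
R2: grey, red → 82; green ×10^5 → 8200000 Ω.
Series: 4780 + 8200000 = 8204780 Ω.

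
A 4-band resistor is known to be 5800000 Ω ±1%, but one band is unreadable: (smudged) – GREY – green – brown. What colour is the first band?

5800000 Ω = 58 × 10^5.
The first band gives digit 5 of the significand, and 5 is green.

green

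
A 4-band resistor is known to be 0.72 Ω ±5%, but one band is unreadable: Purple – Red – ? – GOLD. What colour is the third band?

silver

0.72 Ω = 72 × 10^-2.
The third band is the multiplier, 10^-2, which is silver.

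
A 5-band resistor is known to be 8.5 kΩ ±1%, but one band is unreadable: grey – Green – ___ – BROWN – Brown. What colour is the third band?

black

8500 Ω = 850 × 10^1.
The third band gives digit 0 of the significand, and 0 is black.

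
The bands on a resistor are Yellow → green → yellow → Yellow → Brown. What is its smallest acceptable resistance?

Yellow → 4 (first significant figure)
Green → 5 (second significant figure)
Yellow → 4 (third significant figure)
Yellow → ×10^4 multiplier
Brown → ±1% tolerance
454 × 10000 = 4540000 Ω
Smallest = 4540000 × (1 − 1/100) = 4494600 Ω.

4494600 Ω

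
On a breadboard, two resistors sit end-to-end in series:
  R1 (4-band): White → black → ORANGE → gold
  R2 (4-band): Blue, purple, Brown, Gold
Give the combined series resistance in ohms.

R1: white, black → 90; orange ×10^3 → 90000 Ω.
R2: blue, violet → 67; brown ×10 → 670 Ω.
Series: 90000 + 670 = 90670 Ω.

90670 Ω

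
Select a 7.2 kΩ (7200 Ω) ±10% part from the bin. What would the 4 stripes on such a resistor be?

7200 Ω = 72 × 10^2.
7 → violet
2 → red
Multiplier 10^2 → red.
±10% tolerance → silver.

violet, red, red, silver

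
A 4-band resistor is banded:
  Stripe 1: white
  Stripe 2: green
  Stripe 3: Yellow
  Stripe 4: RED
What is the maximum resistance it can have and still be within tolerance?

White → 9 (first significant figure)
Green → 5 (second significant figure)
Yellow → ×10^4 multiplier
Red → ±2% tolerance
95 × 10000 = 950000 Ω
Maximum = 950000 × (1 + 2/100) = 969000 Ω.

969000 Ω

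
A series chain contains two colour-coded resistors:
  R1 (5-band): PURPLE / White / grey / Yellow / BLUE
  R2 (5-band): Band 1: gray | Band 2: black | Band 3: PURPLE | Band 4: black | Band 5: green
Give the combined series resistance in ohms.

7980807 Ω

R1: violet, white, grey → 798; yellow ×10^4 → 7980000 Ω.
R2: grey, black, violet → 807; black ×1 → 807 Ω.
Series: 7980000 + 807 = 7980807 Ω.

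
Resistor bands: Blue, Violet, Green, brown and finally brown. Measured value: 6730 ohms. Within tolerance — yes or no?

Blue → 6 (first significant figure)
Violet → 7 (second significant figure)
Green → 5 (third significant figure)
Brown → ×10 multiplier
Brown → ±1% tolerance
675 × 10 = 6750 Ω
Allowed range: 6682.5 Ω to 6817.5 Ω.
6730 ohms lies inside that range.

yes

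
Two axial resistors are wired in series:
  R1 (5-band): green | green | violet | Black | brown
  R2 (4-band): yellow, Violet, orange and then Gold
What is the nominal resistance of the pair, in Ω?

R1: green, green, violet → 557; black ×1 → 557 Ω.
R2: yellow, violet → 47; orange ×10^3 → 47000 Ω.
Series: 557 + 47000 = 47557 Ω.

47557 Ω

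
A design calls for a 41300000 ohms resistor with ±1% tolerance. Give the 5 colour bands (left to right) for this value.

yellow, brown, orange, green, brown

41300000 Ω = 413 × 10^5.
4 → yellow
1 → brown
3 → orange
Multiplier 10^5 → green.
±1% tolerance → brown.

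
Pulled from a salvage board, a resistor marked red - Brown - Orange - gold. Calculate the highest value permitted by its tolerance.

22050 Ω

Red → 2 (first significant figure)
Brown → 1 (second significant figure)
Orange → ×10^3 multiplier
Gold → ±5% tolerance
21 × 1000 = 21000 Ω
Highest = 21000 × (1 + 5/100) = 22050 Ω.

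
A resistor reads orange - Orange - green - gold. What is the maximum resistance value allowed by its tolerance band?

3465000 Ω

Orange → 3 (first significant figure)
Orange → 3 (second significant figure)
Green → ×10^5 multiplier
Gold → ±5% tolerance
33 × 100000 = 3300000 Ω
Maximum = 3300000 × (1 + 5/100) = 3465000 Ω.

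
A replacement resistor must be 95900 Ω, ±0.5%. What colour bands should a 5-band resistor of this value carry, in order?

95900 Ω = 959 × 10^2.
9 → white
5 → green
9 → white
Multiplier 10^2 → red.
±0.5% tolerance → green.

white, green, white, red, green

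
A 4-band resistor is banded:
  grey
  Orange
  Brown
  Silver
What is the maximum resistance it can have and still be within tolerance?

913 Ω

Grey → 8 (first significant figure)
Orange → 3 (second significant figure)
Brown → ×10 multiplier
Silver → ±10% tolerance
83 × 10 = 830 Ω
Maximum = 830 × (1 + 10/100) = 913 Ω.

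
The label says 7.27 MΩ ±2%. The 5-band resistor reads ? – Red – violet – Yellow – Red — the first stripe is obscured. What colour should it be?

violet

7270000 Ω = 727 × 10^4.
The first band gives digit 7 of the significand, and 7 is violet.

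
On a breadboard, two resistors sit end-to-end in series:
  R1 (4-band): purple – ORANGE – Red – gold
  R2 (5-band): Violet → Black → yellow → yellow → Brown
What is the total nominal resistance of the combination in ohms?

7047300 Ω

R1: violet, orange → 73; red ×10^2 → 7300 Ω.
R2: violet, black, yellow → 704; yellow ×10^4 → 7040000 Ω.
Series: 7300 + 7040000 = 7047300 Ω.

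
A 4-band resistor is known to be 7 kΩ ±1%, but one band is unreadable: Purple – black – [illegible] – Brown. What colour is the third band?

red

7000 Ω = 70 × 10^2.
The third band is the multiplier, 10^2, which is red.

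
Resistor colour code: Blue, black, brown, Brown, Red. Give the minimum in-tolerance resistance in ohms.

5889.8 Ω

Blue → 6 (first significant figure)
Black → 0 (second significant figure)
Brown → 1 (third significant figure)
Brown → ×10 multiplier
Red → ±2% tolerance
601 × 10 = 6010 Ω
Minimum = 6010 × (1 − 2/100) = 5889.8 Ω.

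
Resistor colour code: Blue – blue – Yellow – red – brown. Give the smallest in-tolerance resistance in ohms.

65736 Ω

Blue → 6 (first significant figure)
Blue → 6 (second significant figure)
Yellow → 4 (third significant figure)
Red → ×10^2 multiplier
Brown → ±1% tolerance
664 × 100 = 66400 Ω
Smallest = 66400 × (1 − 1/100) = 65736 Ω.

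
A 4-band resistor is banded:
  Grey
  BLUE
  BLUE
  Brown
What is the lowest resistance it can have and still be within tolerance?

85140000 Ω

Grey → 8 (first significant figure)
Blue → 6 (second significant figure)
Blue → ×10^6 multiplier
Brown → ±1% tolerance
86 × 1000000 = 86000000 Ω
Lowest = 86000000 × (1 − 1/100) = 85140000 Ω.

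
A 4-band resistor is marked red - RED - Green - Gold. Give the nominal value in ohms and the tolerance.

Red → 2 (first significant figure)
Red → 2 (second significant figure)
Green → ×10^5 multiplier
Gold → ±5% tolerance
22 × 100000 = 2200000 Ω

2200000 Ω ±5%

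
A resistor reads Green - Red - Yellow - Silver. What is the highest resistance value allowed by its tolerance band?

572000 Ω

Green → 5 (first significant figure)
Red → 2 (second significant figure)
Yellow → ×10^4 multiplier
Silver → ±10% tolerance
52 × 10000 = 520000 Ω
Highest = 520000 × (1 + 10/100) = 572000 Ω.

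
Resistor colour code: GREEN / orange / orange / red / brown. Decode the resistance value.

Green → 5 (first significant figure)
Orange → 3 (second significant figure)
Orange → 3 (third significant figure)
Red → ×10^2 multiplier
533 × 100 = 53300 Ω

53300 Ω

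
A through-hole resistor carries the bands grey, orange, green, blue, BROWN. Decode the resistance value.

835000000 Ω

Grey → 8 (first significant figure)
Orange → 3 (second significant figure)
Green → 5 (third significant figure)
Blue → ×10^6 multiplier
835 × 1000000 = 835000000 Ω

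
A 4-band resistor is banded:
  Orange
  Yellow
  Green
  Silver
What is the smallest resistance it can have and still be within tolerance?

Orange → 3 (first significant figure)
Yellow → 4 (second significant figure)
Green → ×10^5 multiplier
Silver → ±10% tolerance
34 × 100000 = 3400000 Ω
Smallest = 3400000 × (1 − 10/100) = 3060000 Ω.

3060000 Ω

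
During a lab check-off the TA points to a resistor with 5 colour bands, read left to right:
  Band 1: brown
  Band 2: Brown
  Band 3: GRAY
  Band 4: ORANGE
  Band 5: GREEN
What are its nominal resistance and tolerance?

118000 Ω ±0.5%

Brown → 1 (first significant figure)
Brown → 1 (second significant figure)
Grey → 8 (third significant figure)
Orange → ×10^3 multiplier
Green → ±0.5% tolerance
118 × 1000 = 118000 Ω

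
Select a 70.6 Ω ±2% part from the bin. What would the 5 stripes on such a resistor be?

70.6 Ω = 706 × 10^-1.
7 → violet
0 → black
6 → blue
Multiplier 10^-1 → gold.
±2% tolerance → red.

violet, black, blue, gold, red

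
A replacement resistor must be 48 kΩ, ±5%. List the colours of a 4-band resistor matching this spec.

48000 Ω = 48 × 10^3.
4 → yellow
8 → grey
Multiplier 10^3 → orange.
±5% tolerance → gold.

yellow, grey, orange, gold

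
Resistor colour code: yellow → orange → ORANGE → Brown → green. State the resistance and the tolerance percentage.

4330 Ω ±0.5%

Yellow → 4 (first significant figure)
Orange → 3 (second significant figure)
Orange → 3 (third significant figure)
Brown → ×10 multiplier
Green → ±0.5% tolerance
433 × 10 = 4330 Ω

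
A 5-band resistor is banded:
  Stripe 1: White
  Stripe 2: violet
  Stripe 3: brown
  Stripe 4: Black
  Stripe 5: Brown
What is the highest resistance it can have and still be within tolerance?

White → 9 (first significant figure)
Violet → 7 (second significant figure)
Brown → 1 (third significant figure)
Black → ×1 multiplier
Brown → ±1% tolerance
971 × 1 = 971 Ω
Highest = 971 × (1 + 1/100) = 980.71 Ω.

980.71 Ω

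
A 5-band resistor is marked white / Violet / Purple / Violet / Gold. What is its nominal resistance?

White → 9 (first significant figure)
Violet → 7 (second significant figure)
Violet → 7 (third significant figure)
Violet → ×10^7 multiplier
977 × 10000000 = 9770000000 Ω

9770000000 Ω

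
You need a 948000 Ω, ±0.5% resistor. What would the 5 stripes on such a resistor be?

948000 Ω = 948 × 10^3.
9 → white
4 → yellow
8 → grey
Multiplier 10^3 → orange.
±0.5% tolerance → green.

white, yellow, grey, orange, green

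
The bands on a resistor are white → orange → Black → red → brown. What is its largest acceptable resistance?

93930 Ω

White → 9 (first significant figure)
Orange → 3 (second significant figure)
Black → 0 (third significant figure)
Red → ×10^2 multiplier
Brown → ±1% tolerance
930 × 100 = 93000 Ω
Largest = 93000 × (1 + 1/100) = 93930 Ω.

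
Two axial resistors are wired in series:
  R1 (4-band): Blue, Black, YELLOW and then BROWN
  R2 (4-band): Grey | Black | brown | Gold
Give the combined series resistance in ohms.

600800 Ω

R1: blue, black → 60; yellow ×10^4 → 600000 Ω.
R2: grey, black → 80; brown ×10 → 800 Ω.
Series: 600000 + 800 = 600800 Ω.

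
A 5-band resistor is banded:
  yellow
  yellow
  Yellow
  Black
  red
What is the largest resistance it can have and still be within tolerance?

Yellow → 4 (first significant figure)
Yellow → 4 (second significant figure)
Yellow → 4 (third significant figure)
Black → ×1 multiplier
Red → ±2% tolerance
444 × 1 = 444 Ω
Largest = 444 × (1 + 2/100) = 452.88 Ω.

452.88 Ω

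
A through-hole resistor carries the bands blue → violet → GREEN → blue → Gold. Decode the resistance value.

675000000 Ω

Blue → 6 (first significant figure)
Violet → 7 (second significant figure)
Green → 5 (third significant figure)
Blue → ×10^6 multiplier
675 × 1000000 = 675000000 Ω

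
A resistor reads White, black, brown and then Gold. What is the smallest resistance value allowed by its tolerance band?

855 Ω

White → 9 (first significant figure)
Black → 0 (second significant figure)
Brown → ×10 multiplier
Gold → ±5% tolerance
90 × 10 = 900 Ω
Smallest = 900 × (1 − 5/100) = 855 Ω.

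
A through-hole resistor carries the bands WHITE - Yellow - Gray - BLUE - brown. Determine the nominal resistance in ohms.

White → 9 (first significant figure)
Yellow → 4 (second significant figure)
Grey → 8 (third significant figure)
Blue → ×10^6 multiplier
948 × 1000000 = 948000000 Ω

948000000 Ω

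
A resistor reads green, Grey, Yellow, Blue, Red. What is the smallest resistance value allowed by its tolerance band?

572320000 Ω

Green → 5 (first significant figure)
Grey → 8 (second significant figure)
Yellow → 4 (third significant figure)
Blue → ×10^6 multiplier
Red → ±2% tolerance
584 × 1000000 = 584000000 Ω
Smallest = 584000000 × (1 − 2/100) = 572320000 Ω.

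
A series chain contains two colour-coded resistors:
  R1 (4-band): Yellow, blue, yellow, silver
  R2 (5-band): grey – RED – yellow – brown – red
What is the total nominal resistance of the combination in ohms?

468240 Ω

R1: yellow, blue → 46; yellow ×10^4 → 460000 Ω.
R2: grey, red, yellow → 824; brown ×10 → 8240 Ω.
Series: 460000 + 8240 = 468240 Ω.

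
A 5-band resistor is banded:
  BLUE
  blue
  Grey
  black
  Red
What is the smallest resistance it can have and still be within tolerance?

654.64 Ω

Blue → 6 (first significant figure)
Blue → 6 (second significant figure)
Grey → 8 (third significant figure)
Black → ×1 multiplier
Red → ±2% tolerance
668 × 1 = 668 Ω
Smallest = 668 × (1 − 2/100) = 654.64 Ω.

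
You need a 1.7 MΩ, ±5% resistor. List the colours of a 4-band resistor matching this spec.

1700000 Ω = 17 × 10^5.
1 → brown
7 → violet
Multiplier 10^5 → green.
±5% tolerance → gold.

brown, violet, green, gold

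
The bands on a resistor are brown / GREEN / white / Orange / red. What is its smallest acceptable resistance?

155820 Ω

Brown → 1 (first significant figure)
Green → 5 (second significant figure)
White → 9 (third significant figure)
Orange → ×10^3 multiplier
Red → ±2% tolerance
159 × 1000 = 159000 Ω
Smallest = 159000 × (1 − 2/100) = 155820 Ω.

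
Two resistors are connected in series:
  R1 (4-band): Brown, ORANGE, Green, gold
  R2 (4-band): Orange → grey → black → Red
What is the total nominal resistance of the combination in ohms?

R1: brown, orange → 13; green ×10^5 → 1300000 Ω.
R2: orange, grey → 38; black ×1 → 38 Ω.
Series: 1300000 + 38 = 1300038 Ω.

1300038 Ω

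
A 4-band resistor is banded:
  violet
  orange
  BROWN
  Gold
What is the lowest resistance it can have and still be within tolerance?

Violet → 7 (first significant figure)
Orange → 3 (second significant figure)
Brown → ×10 multiplier
Gold → ±5% tolerance
73 × 10 = 730 Ω
Lowest = 730 × (1 − 5/100) = 693.5 Ω.

693.5 Ω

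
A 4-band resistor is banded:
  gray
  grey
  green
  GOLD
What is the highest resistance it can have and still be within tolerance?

Grey → 8 (first significant figure)
Grey → 8 (second significant figure)
Green → ×10^5 multiplier
Gold → ±5% tolerance
88 × 100000 = 8800000 Ω
Highest = 8800000 × (1 + 5/100) = 9240000 Ω.

9240000 Ω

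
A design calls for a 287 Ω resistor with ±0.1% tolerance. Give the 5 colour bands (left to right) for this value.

287 Ω = 287 × 10^0.
2 → red
8 → grey
7 → violet
Multiplier 10^0 → black.
±0.1% tolerance → violet.

red, grey, violet, black, violet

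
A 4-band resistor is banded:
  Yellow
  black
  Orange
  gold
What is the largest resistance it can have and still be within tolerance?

Yellow → 4 (first significant figure)
Black → 0 (second significant figure)
Orange → ×10^3 multiplier
Gold → ±5% tolerance
40 × 1000 = 40000 Ω
Largest = 40000 × (1 + 5/100) = 42000 Ω.

42000 Ω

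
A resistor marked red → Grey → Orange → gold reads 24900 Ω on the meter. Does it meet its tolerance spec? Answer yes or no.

Red → 2 (first significant figure)
Grey → 8 (second significant figure)
Orange → ×10^3 multiplier
Gold → ±5% tolerance
28 × 1000 = 28000 Ω
Allowed range: 26600 Ω to 29400 Ω.
24900 Ω lies outside that range.

no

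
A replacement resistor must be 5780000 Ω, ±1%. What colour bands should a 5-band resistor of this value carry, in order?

5780000 Ω = 578 × 10^4.
5 → green
7 → violet
8 → grey
Multiplier 10^4 → yellow.
±1% tolerance → brown.

green, violet, grey, yellow, brown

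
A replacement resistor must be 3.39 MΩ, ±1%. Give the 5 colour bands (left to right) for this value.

3390000 Ω = 339 × 10^4.
3 → orange
3 → orange
9 → white
Multiplier 10^4 → yellow.
±1% tolerance → brown.

orange, orange, white, yellow, brown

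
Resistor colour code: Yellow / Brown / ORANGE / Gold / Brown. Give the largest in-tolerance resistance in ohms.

41.713 Ω

Yellow → 4 (first significant figure)
Brown → 1 (second significant figure)
Orange → 3 (third significant figure)
Gold → ×0.1 multiplier
Brown → ±1% tolerance
413 × 0.1 = 41.3 Ω
Largest = 41.3 × (1 + 1/100) = 41.713 Ω.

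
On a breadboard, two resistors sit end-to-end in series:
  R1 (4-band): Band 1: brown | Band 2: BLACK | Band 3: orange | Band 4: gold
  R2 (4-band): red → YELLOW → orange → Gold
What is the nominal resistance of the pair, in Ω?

R1: brown, black → 10; orange ×10^3 → 10000 Ω.
R2: red, yellow → 24; orange ×10^3 → 24000 Ω.
Series: 10000 + 24000 = 34000 Ω.

34000 Ω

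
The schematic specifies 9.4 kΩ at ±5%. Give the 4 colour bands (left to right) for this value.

white, yellow, red, gold

9400 Ω = 94 × 10^2.
9 → white
4 → yellow
Multiplier 10^2 → red.
±5% tolerance → gold.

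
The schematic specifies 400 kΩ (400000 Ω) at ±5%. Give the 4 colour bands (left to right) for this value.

yellow, black, yellow, gold

400000 Ω = 40 × 10^4.
4 → yellow
0 → black
Multiplier 10^4 → yellow.
±5% tolerance → gold.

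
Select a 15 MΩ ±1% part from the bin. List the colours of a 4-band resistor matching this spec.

15000000 Ω = 15 × 10^6.
1 → brown
5 → green
Multiplier 10^6 → blue.
±1% tolerance → brown.

brown, green, blue, brown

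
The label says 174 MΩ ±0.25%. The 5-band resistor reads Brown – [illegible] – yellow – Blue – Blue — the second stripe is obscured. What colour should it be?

174000000 Ω = 174 × 10^6.
The second band gives digit 7 of the significand, and 7 is violet.

violet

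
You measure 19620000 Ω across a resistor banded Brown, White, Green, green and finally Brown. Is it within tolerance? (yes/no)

Brown → 1 (first significant figure)
White → 9 (second significant figure)
Green → 5 (third significant figure)
Green → ×10^5 multiplier
Brown → ±1% tolerance
195 × 100000 = 19500000 Ω
Allowed range: 19305000 Ω to 19695000 Ω.
19620000 Ω lies inside that range.

yes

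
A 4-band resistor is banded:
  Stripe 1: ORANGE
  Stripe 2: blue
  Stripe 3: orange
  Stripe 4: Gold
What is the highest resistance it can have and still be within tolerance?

Orange → 3 (first significant figure)
Blue → 6 (second significant figure)
Orange → ×10^3 multiplier
Gold → ±5% tolerance
36 × 1000 = 36000 Ω
Highest = 36000 × (1 + 5/100) = 37800 Ω.

37800 Ω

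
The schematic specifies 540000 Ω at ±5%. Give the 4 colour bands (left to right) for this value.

540000 Ω = 54 × 10^4.
5 → green
4 → yellow
Multiplier 10^4 → yellow.
±5% tolerance → gold.

green, yellow, yellow, gold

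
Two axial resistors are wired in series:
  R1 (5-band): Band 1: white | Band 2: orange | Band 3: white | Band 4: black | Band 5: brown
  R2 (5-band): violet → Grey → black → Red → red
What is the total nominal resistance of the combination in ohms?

78939 Ω

R1: white, orange, white → 939; black ×1 → 939 Ω.
R2: violet, grey, black → 780; red ×10^2 → 78000 Ω.
Series: 939 + 78000 = 78939 Ω.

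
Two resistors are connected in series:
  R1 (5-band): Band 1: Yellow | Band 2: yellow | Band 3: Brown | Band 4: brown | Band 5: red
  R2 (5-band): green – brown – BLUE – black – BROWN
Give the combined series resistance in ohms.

R1: yellow, yellow, brown → 441; brown ×10 → 4410 Ω.
R2: green, brown, blue → 516; black ×1 → 516 Ω.
Series: 4410 + 516 = 4926 Ω.

4926 Ω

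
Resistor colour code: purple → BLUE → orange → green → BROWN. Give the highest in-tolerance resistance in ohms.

77063000 Ω

Violet → 7 (first significant figure)
Blue → 6 (second significant figure)
Orange → 3 (third significant figure)
Green → ×10^5 multiplier
Brown → ±1% tolerance
763 × 100000 = 76300000 Ω
Highest = 76300000 × (1 + 1/100) = 77063000 Ω.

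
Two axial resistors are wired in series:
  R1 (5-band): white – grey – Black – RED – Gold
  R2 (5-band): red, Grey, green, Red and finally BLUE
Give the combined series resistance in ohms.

R1: white, grey, black → 980; red ×10^2 → 98000 Ω.
R2: red, grey, green → 285; red ×10^2 → 28500 Ω.
Series: 98000 + 28500 = 126500 Ω.

126500 Ω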